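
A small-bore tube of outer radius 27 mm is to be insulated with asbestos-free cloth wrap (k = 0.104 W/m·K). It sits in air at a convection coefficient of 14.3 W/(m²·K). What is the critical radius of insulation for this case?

r_cr ≈ 7.27 mm

For a cylinder r_cr = k/h = 0.104/14.3
r_cr = 7.27 mm; since the bare radius (27 mm) is above r_cr, any added insulation will reduce heat loss.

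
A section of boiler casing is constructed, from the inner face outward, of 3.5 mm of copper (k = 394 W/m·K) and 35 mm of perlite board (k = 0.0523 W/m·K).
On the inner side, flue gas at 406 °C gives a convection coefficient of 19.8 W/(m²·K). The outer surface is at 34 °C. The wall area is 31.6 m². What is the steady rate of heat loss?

Thermal resistances in series:
R_inner film = 1/(h_i·A) = 1/(19.8×31.6) = 0.001598 K/W
R_copper = L/(kA) = 0.0035/(394×31.6) = 2.811×10^-7 K/W
R_perlite board = L/(kA) = 0.035/(0.0523×31.6) = 0.02118 K/W
R_total = 0.02278 K/W
Q = ΔT / R_total = 372 / 0.02278

Q ≈ 16300 W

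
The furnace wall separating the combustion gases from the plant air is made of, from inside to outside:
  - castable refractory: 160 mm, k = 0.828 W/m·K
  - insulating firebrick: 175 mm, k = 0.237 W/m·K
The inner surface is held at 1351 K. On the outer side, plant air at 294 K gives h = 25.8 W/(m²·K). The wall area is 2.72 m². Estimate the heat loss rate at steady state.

Q ≈ 2960 W

Using the resistance-network approach (series):
R_castable refractory = L/(kA) = 0.16/(0.828×2.72) = 0.07104 K/W
R_insulating firebrick = L/(kA) = 0.175/(0.237×2.72) = 0.2715 K/W
R_outer film = 1/(h_o·A) = 1/(25.8×2.72) = 0.01425 K/W
R_total = 0.3568 K/W
Q = ΔT / R_total = 1057 / 0.3568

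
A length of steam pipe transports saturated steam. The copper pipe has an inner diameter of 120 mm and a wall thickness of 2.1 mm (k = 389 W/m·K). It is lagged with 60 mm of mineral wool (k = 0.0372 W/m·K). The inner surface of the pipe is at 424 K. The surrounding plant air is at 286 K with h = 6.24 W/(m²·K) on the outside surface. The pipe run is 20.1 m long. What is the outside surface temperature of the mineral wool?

Treating each annulus and film as a series resistance:
R_copper pipe wall = ln(62.1/60)/(2π×389×20.1) = 7.002×10^-7 K/W
R_mineral wool = ln(122.1/62.1)/(2π×0.0372×20.1) = 0.1439 K/W
R_outer film = 1/(h_o·2πr_oL) = 1/(6.24×2π×0.1221×20.1) = 0.01039 K/W
R_total = 0.1543 K/W
Q = ΔT/R_total = 138/0.1543
Q = 894 W
T_interface = T_inner − Q·ΣR(inner→interface) = 424 − 894×0.1439

T ≈ 295 K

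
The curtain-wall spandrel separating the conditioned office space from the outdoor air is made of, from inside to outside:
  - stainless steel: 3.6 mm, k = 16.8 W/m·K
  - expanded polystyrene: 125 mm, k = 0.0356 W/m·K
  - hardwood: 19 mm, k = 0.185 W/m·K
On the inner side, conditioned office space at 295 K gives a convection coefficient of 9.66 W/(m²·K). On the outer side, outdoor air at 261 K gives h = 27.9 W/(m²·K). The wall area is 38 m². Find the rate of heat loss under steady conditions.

Thermal resistances in series:
R_inner film = 1/(h_i·A) = 1/(9.66×38) = 0.002724 K/W
R_stainless steel = L/(kA) = 0.0036/(16.8×38) = 5.639×10^-6 K/W
R_expanded polystyrene = L/(kA) = 0.125/(0.0356×38) = 0.0924 K/W
R_hardwood = L/(kA) = 0.019/(0.185×38) = 0.002703 K/W
R_outer film = 1/(h_o·A) = 1/(27.9×38) = 9.432×10^-4 K/W
R_total = 0.09878 K/W
Q = ΔT / R_total = 34 / 0.09878

Q ≈ 344 W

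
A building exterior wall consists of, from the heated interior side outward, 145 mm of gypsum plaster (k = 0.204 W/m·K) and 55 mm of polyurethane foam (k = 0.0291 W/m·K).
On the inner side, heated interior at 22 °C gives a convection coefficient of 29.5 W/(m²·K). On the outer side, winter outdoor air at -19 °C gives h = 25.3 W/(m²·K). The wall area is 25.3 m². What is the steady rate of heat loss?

Q ≈ 388 W

Model the wall as resistances in series:
R_inner film = 1/(h_i·A) = 1/(29.5×25.3) = 0.00134 K/W
R_gypsum plaster = L/(kA) = 0.145/(0.204×25.3) = 0.02809 K/W
R_polyurethane foam = L/(kA) = 0.055/(0.0291×25.3) = 0.0747 K/W
R_outer film = 1/(h_o·A) = 1/(25.3×25.3) = 0.001562 K/W
R_total = 0.1057 K/W
Q = ΔT / R_total = 41 / 0.1057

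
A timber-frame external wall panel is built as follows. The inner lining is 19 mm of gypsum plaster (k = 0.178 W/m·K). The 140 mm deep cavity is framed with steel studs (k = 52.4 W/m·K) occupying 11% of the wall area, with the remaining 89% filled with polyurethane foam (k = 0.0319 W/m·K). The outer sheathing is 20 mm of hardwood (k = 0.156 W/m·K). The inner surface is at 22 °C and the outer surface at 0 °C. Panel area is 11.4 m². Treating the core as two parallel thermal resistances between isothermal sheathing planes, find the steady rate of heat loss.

Sheathing layers in series; stud and cavity paths in parallel between them.
R_inner = 0.019/(0.178×11.4) = 0.009363 K/W
R_stud  = 0.14/(52.4×0.11×11.4) = 0.002131 K/W
R_cav   = 0.14/(0.0319×0.89×11.4) = 0.4326 K/W
1/R_core = 1/R_stud + 1/R_cav → R_core = 0.00212 K/W
R_outer = 0.02/(0.156×11.4) = 0.01125 K/W
R_total = 0.02273 K/W
Q = ΔT/R_total = 22/0.02273

Q ≈ 968 W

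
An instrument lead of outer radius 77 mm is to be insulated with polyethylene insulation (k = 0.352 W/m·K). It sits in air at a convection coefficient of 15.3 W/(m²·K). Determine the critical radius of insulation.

For a cylinder r_cr = k/h = 0.352/15.3
r_cr = 23 mm; since the bare radius (77 mm) is above r_cr, any added insulation will reduce heat loss.

r_cr ≈ 23 mm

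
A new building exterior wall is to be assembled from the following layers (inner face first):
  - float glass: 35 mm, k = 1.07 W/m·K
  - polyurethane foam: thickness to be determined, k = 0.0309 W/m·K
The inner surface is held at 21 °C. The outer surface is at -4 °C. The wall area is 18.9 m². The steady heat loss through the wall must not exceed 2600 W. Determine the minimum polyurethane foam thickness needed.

L ≈ 4.6 mm

Model the wall as resistances in series:
R_float glass = L/(kA) = 0.035/(1.07×18.9) = 0.001731 K/W
Sum of the known resistances R_other = 0.001731 K/W
Required total resistance R_tot = ΔT/Q_allow = 25/2600 = 0.009615 K/W
R_polyurethane foam = R_tot − R_other = 0.007885 K/W
L = R·k·A = 0.007885×0.0309×18.9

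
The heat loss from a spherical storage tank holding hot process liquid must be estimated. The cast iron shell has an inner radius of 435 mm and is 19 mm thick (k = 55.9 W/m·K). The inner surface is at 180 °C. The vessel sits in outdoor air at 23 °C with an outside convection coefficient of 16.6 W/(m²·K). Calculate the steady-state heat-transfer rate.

For a spherical shell R = (1/r₁ − 1/r₂)/(4πk); film R = 1/(h·4πr²). In series:
R_cast iron shell = (1/0.435 − 1/0.454)/(4π×55.9) = 1.37×10^-4 K/W
R_outer film = 1/(h·4πr_o²) = 1/(16.6×4π×0.454²) = 0.02326 K/W
R_total = 0.02339 K/W
Q = ΔT/R_total = 157/0.02339

Q ≈ 6710 W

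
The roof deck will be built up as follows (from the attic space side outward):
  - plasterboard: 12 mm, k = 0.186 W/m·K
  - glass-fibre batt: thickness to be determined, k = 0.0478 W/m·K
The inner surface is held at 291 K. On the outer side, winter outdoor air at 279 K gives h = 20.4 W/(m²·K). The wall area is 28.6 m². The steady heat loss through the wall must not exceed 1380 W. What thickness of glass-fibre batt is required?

Treating each layer as a thermal resistance in series:
R_plasterboard = L/(kA) = 0.012/(0.186×28.6) = 0.002256 K/W
R_outer film = 1/(h_o·A) = 1/(20.4×28.6) = 0.001714 K/W
Sum of the known resistances R_other = 0.00397 K/W
Required total resistance R_tot = ΔT/Q_allow = 12/1380 = 0.008696 K/W
R_glass-fibre batt = R_tot − R_other = 0.004726 K/W
L = R·k·A = 0.004726×0.0478×28.6

L ≈ 6.46 mm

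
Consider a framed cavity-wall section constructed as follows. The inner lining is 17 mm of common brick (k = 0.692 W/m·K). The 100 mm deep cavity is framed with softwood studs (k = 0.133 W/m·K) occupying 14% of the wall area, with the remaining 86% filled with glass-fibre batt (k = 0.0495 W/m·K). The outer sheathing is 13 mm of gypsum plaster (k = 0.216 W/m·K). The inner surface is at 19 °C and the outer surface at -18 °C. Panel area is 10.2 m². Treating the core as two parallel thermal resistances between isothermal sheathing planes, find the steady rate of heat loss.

Sheathing layers in series; stud and cavity paths in parallel between them.
R_inner = 0.017/(0.692×10.2) = 0.002408 K/W
R_stud  = 0.1/(0.133×0.14×10.2) = 0.5265 K/W
R_cav   = 0.1/(0.0495×0.86×10.2) = 0.2303 K/W
1/R_core = 1/R_stud + 1/R_cav → R_core = 0.1602 K/W
R_outer = 0.013/(0.216×10.2) = 0.005901 K/W
R_total = 0.1685 K/W
Q = ΔT/R_total = 37/0.1685

Q ≈ 220 W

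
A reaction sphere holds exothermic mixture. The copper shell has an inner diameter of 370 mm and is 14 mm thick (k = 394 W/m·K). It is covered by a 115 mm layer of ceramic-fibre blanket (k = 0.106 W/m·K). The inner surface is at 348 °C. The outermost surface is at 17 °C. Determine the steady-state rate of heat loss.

Radial (spherical) resistances in series:
R_copper shell = (1/0.185 − 1/0.199)/(4π×394) = 7.681×10^-5 K/W
R_ceramic-fibre blanket = (1/0.199 − 1/0.314)/(4π×0.106) = 1.382 K/W
R_total = 1.382 K/W
Q = ΔT/R_total = 331/1.382

Q ≈ 240 W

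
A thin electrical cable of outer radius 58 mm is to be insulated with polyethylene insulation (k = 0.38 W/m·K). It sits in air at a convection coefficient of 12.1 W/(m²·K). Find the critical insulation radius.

For a cylinder r_cr = k/h = 0.38/12.1
r_cr = 31.4 mm; since the bare radius (58 mm) is above r_cr, any added insulation will reduce heat loss.

r_cr ≈ 31.4 mm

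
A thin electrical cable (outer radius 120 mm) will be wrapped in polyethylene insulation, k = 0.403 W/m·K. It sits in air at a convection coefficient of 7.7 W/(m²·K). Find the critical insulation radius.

r_cr ≈ 52.3 mm

For a cylinder r_cr = k/h = 0.403/7.7
r_cr = 52.3 mm; since the bare radius (120 mm) is above r_cr, any added insulation will reduce heat loss.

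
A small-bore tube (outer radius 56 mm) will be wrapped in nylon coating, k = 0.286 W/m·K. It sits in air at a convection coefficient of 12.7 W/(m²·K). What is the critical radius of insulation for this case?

r_cr ≈ 22.5 mm

For a cylinder r_cr = k/h = 0.286/12.7
r_cr = 22.5 mm; since the bare radius (56 mm) is above r_cr, any added insulation will reduce heat loss.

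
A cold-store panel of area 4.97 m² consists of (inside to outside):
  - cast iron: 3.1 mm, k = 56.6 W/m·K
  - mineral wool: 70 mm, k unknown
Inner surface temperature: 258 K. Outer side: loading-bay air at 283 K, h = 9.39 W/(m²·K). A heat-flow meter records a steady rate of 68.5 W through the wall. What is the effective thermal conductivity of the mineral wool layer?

k ≈ 0.041 W/(m·K)

Treating each layer as a thermal resistance in series:
R_cast iron = L/(kA) = 0.0031/(56.6×4.97) = 1.102×10^-5 K/W
R_outer film = 1/(h_o·A) = 1/(9.39×4.97) = 0.02143 K/W
Sum of known resistances R_other = 0.02144 K/W
Total R = ΔT/Q = 25/68.5 = 0.365 K/W
R_mineral wool = R_total − R_other = 0.3435 K/W
k = L/(R·A) = 0.07/(0.3435×4.97)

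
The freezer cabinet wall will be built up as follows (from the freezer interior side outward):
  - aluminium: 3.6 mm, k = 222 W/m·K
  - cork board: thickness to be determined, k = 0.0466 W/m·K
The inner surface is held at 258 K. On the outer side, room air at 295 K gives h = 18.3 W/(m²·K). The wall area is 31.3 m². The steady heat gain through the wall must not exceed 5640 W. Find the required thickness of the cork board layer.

L ≈ 7.02 mm

Using the resistance-network approach (series):
R_aluminium = L/(kA) = 0.0036/(222×31.3) = 5.181×10^-7 K/W
R_outer film = 1/(h_o·A) = 1/(18.3×31.3) = 0.001746 K/W
Sum of the known resistances R_other = 0.001746 K/W
Required total resistance R_tot = ΔT/Q_allow = 37/5640 = 0.00656 K/W
R_cork board = R_tot − R_other = 0.004814 K/W
L = R·k·A = 0.004814×0.0466×31.3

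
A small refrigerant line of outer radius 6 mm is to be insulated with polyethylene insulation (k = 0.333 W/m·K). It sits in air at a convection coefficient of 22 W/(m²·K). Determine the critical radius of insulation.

For a cylinder r_cr = k/h = 0.333/22
r_cr = 15.1 mm; since the bare radius (6 mm) is below r_cr, adding a thin layer of insulation will *increase* heat loss.

r_cr ≈ 15.1 mm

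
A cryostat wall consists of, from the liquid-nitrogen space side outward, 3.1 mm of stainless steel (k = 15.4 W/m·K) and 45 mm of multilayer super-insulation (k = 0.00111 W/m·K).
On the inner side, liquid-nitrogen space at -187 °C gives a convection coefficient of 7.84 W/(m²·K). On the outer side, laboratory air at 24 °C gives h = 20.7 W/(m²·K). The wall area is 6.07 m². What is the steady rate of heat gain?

Thermal resistances in series:
R_inner film = 1/(h_i·A) = 1/(7.84×6.07) = 0.02101 K/W
R_stainless steel = L/(kA) = 0.0031/(15.4×6.07) = 3.316×10^-5 K/W
R_multilayer super-insulation = L/(kA) = 0.045/(0.00111×6.07) = 6.679 K/W
R_outer film = 1/(h_o·A) = 1/(20.7×6.07) = 0.007959 K/W
R_total = 6.708 K/W
Q = ΔT / R_total = 211 / 6.708

Q ≈ 31.5 W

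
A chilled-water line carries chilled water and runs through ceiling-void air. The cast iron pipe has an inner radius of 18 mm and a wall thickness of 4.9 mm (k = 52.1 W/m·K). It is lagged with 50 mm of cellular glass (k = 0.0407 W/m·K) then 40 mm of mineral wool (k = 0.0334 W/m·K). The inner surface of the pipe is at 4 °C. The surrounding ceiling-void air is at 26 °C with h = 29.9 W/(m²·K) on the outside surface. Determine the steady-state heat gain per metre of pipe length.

q′ ≈ 3.3 W/m

Per-layer cylindrical resistances, series-summed:
R_cast iron pipe wall = ln(22.9/18)/(2π×52.1×1) = 7.355×10^-4 K/W
R_cellular glass = ln(72.9/22.9)/(2π×0.0407×1) = 4.528 K/W
R_mineral wool = ln(112.9/72.9)/(2π×0.0334×1) = 2.084 K/W
R_outer film = 1/(h_o·2πr_oL) = 1/(29.9×2π×0.1129×1) = 0.04715 K/W
R_total = 6.66 K/W
Q = ΔT/R_total = 22/6.66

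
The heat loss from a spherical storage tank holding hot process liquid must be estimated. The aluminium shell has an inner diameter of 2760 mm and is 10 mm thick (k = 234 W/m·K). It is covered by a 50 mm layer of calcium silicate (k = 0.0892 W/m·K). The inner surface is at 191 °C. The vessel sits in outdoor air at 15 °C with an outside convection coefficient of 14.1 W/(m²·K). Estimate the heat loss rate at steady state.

Each spherical layer contributes R = (1/r_i − 1/r_o)/(4πk):
R_aluminium shell = (1/1.38 − 1/1.39)/(4π×234) = 1.773×10^-6 K/W
R_calcium silicate = (1/1.39 − 1/1.44)/(4π×0.0892) = 0.02229 K/W
R_outer film = 1/(h·4πr_o²) = 1/(14.1×4π×1.44²) = 0.002722 K/W
R_total = 0.02501 K/W
Q = ΔT/R_total = 176/0.02501

Q ≈ 7040 W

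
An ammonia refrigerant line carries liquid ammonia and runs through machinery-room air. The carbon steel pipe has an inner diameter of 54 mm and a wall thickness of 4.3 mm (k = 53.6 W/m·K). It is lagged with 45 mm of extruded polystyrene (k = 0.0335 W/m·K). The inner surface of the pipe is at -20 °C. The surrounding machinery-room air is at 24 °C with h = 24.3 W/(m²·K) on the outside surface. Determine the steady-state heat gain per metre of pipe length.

q′ ≈ 10.2 W/m

Treating each annulus and film as a series resistance:
R_carbon steel pipe wall = ln(31.3/27)/(2π×53.6×1) = 4.388×10^-4 K/W
R_extruded polystyrene = ln(76.3/31.3)/(2π×0.0335×1) = 4.233 K/W
R_outer film = 1/(h_o·2πr_oL) = 1/(24.3×2π×0.0763×1) = 0.08584 K/W
R_total = 4.32 K/W
Q = ΔT/R_total = 44/4.32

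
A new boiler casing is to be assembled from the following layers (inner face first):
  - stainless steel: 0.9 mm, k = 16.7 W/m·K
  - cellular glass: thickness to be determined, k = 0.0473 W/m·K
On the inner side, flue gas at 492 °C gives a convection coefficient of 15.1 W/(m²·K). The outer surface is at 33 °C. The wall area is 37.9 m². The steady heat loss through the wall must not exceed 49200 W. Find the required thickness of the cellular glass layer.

L ≈ 13.6 mm

Treating each layer as a thermal resistance in series:
R_inner film = 1/(h_i·A) = 1/(15.1×37.9) = 0.001747 K/W
R_stainless steel = L/(kA) = 0.0009/(16.7×37.9) = 1.422×10^-6 K/W
Sum of the known resistances R_other = 0.001749 K/W
Required total resistance R_tot = ΔT/Q_allow = 459/49200 = 0.009329 K/W
R_cellular glass = R_tot − R_other = 0.00758 K/W
L = R·k·A = 0.00758×0.0473×37.9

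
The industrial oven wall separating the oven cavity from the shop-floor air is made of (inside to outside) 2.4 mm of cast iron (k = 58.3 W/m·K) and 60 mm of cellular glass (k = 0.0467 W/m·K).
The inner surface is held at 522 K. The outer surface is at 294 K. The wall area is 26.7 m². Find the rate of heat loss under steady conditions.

Thermal resistances in series:
R_cast iron = L/(kA) = 0.0024/(58.3×26.7) = 1.542×10^-6 K/W
R_cellular glass = L/(kA) = 0.06/(0.0467×26.7) = 0.04812 K/W
R_total = 0.04812 K/W
Q = ΔT / R_total = 228 / 0.04812

Q ≈ 4740 W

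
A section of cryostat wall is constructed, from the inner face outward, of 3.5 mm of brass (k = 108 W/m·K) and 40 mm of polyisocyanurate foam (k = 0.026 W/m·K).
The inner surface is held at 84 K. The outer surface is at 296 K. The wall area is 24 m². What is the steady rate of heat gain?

Q ≈ 3310 W

Series thermal resistances:
R_brass = L/(kA) = 0.0035/(108×24) = 1.35×10^-6 K/W
R_polyisocyanurate foam = L/(kA) = 0.04/(0.026×24) = 0.0641 K/W
R_total = 0.0641 K/W
Q = ΔT / R_total = 212 / 0.0641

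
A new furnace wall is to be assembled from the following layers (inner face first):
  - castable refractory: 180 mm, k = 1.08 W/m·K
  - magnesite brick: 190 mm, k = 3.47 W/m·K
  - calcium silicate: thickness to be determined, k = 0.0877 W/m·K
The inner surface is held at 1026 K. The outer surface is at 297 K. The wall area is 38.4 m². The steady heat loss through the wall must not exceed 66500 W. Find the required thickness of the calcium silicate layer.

Series thermal resistances:
R_castable refractory = L/(kA) = 0.18/(1.08×38.4) = 0.00434 K/W
R_magnesite brick = L/(kA) = 0.19/(3.47×38.4) = 0.001426 K/W
Sum of the known resistances R_other = 0.005766 K/W
Required total resistance R_tot = ΔT/Q_allow = 729/66500 = 0.01096 K/W
R_calcium silicate = R_tot − R_other = 0.005196 K/W
L = R·k·A = 0.005196×0.0877×38.4

L ≈ 17.5 mm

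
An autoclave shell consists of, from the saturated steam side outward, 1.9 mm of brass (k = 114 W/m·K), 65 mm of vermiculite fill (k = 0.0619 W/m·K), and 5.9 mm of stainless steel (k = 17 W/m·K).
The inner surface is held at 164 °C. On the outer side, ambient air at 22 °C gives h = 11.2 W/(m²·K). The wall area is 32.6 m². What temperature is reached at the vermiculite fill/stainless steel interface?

T ≈ 33.2 °C

Thermal resistances in series:
R_brass = L/(kA) = 0.0019/(114×32.6) = 5.112×10^-7 K/W
R_vermiculite fill = L/(kA) = 0.065/(0.0619×32.6) = 0.03221 K/W
R_stainless steel = L/(kA) = 0.0059/(17×32.6) = 1.065×10^-5 K/W
R_outer film = 1/(h_o·A) = 1/(11.2×32.6) = 0.002739 K/W
R_total = 0.03496 K/W;  Q = ΔT/R_total = 142/0.03496 = 4062 W
T_interface = T_inner − Q·ΣR(inner→interface) = 164 − 4060×0.03221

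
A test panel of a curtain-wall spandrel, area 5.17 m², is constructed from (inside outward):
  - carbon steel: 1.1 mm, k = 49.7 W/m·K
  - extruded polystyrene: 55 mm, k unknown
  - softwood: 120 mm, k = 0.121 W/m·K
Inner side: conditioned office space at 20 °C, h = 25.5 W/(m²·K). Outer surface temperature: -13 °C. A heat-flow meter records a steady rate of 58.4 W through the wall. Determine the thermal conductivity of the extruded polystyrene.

Thermal resistances in series:
R_inner film = 1/(h_i·A) = 1/(25.5×5.17) = 0.007585 K/W
R_carbon steel = L/(kA) = 0.0011/(49.7×5.17) = 4.281×10^-6 K/W
R_softwood = L/(kA) = 0.12/(0.121×5.17) = 0.1918 K/W
Sum of known resistances R_other = 0.1994 K/W
Total R = ΔT/Q = 33/58.4 = 0.5651 K/W
R_extruded polystyrene = R_total − R_other = 0.3657 K/W
k = L/(R·A) = 0.055/(0.3657×5.17)

k ≈ 0.0291 W/(m·K)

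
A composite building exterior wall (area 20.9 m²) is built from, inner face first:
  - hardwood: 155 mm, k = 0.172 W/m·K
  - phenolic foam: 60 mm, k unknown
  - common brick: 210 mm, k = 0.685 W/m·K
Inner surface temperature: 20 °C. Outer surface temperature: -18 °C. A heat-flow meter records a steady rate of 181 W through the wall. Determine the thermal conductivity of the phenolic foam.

k ≈ 0.0189 W/(m·K)

Thermal resistances in series:
R_hardwood = L/(kA) = 0.155/(0.172×20.9) = 0.04312 K/W
R_common brick = L/(kA) = 0.21/(0.685×20.9) = 0.01467 K/W
Sum of known resistances R_other = 0.05779 K/W
Total R = ΔT/Q = 38/181 = 0.2099 K/W
R_phenolic foam = R_total − R_other = 0.1522 K/W
k = L/(R·A) = 0.06/(0.1522×20.9)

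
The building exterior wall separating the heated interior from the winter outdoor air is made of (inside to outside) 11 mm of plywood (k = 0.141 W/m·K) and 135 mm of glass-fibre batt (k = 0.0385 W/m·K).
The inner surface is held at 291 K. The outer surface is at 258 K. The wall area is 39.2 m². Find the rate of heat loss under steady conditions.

Q ≈ 361 W

Using the resistance-network approach (series):
R_plywood = L/(kA) = 0.011/(0.141×39.2) = 0.00199 K/W
R_glass-fibre batt = L/(kA) = 0.135/(0.0385×39.2) = 0.08945 K/W
R_total = 0.09144 K/W
Q = ΔT / R_total = 33 / 0.09144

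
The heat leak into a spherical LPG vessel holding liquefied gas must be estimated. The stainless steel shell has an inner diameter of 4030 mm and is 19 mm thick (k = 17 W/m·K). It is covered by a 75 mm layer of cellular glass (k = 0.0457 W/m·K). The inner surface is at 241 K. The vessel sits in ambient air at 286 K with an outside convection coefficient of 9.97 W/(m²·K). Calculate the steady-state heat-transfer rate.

Q ≈ 1390 W

Spherical conduction: R = (1/r_in − 1/r_out)/(4πk) per layer; series-sum.
R_stainless steel shell = (1/2.015 − 1/2.034)/(4π×17) = 2.17×10^-5 K/W
R_cellular glass = (1/2.034 − 1/2.109)/(4π×0.0457) = 0.03044 K/W
R_outer film = 1/(h·4πr_o²) = 1/(9.97×4π×2.109²) = 0.001794 K/W
R_total = 0.03226 K/W
Q = ΔT/R_total = 45/0.03226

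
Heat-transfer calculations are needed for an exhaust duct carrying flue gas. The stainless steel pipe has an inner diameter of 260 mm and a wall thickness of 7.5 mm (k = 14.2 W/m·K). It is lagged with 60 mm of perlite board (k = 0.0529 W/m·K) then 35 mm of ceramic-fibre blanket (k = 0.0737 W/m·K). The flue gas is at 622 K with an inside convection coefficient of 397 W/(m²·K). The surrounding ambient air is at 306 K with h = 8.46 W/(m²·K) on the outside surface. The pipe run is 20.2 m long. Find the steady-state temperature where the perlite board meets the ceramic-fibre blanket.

T ≈ 396 K

For a radial system each layer contributes R = ln(r_out/r_in)/(2πkL); films add R = 1/(hA).
R_inner film = 1/(h_i·2πr₁L) = 1/(397×2π×0.13×20.2) = 1.527×10^-4 K/W
R_stainless steel pipe wall = ln(137.5/130)/(2π×14.2×20.2) = 3.112×10^-5 K/W
R_perlite board = ln(197.5/137.5)/(2π×0.0529×20.2) = 0.05393 K/W
R_ceramic-fibre blanket = ln(232.5/197.5)/(2π×0.0737×20.2) = 0.01744 K/W
R_outer film = 1/(h_o·2πr_oL) = 1/(8.46×2π×0.2325×20.2) = 0.004006 K/W
R_total = 0.07556 K/W
Q = ΔT/R_total = 316/0.07556
Q = 4180 W
T_interface = T_inner − Q·ΣR(inner→interface) = 622 − 4180×0.05412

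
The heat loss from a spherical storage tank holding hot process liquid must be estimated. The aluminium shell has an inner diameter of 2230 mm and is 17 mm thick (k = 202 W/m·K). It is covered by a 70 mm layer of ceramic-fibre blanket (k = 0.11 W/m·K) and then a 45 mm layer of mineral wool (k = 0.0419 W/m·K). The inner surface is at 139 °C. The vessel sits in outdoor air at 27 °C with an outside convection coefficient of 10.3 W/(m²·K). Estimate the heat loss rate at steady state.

Radial (spherical) resistances in series:
R_aluminium shell = (1/1.115 − 1/1.132)/(4π×202) = 5.306×10^-6 K/W
R_ceramic-fibre blanket = (1/1.132 − 1/1.202)/(4π×0.11) = 0.03722 K/W
R_mineral wool = (1/1.202 − 1/1.247)/(4π×0.0419) = 0.05702 K/W
R_outer film = 1/(h·4πr_o²) = 1/(10.3×4π×1.247²) = 0.004968 K/W
R_total = 0.09921 K/W
Q = ΔT/R_total = 112/0.09921

Q ≈ 1130 W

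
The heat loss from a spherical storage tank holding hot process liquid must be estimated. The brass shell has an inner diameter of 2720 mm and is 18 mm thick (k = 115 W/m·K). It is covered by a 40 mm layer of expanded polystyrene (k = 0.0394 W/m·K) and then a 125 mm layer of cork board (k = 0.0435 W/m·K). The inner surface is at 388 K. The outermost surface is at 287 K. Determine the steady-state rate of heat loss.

Q ≈ 692 W

For a spherical shell R = (1/r₁ − 1/r₂)/(4πk); film R = 1/(h·4πr²). In series:
R_brass shell = (1/1.36 − 1/1.378)/(4π×115) = 6.646×10^-6 K/W
R_expanded polystyrene = (1/1.378 − 1/1.418)/(4π×0.0394) = 0.04135 K/W
R_cork board = (1/1.418 − 1/1.543)/(4π×0.0435) = 0.1045 K/W
R_total = 0.1459 K/W
Q = ΔT/R_total = 101/0.1459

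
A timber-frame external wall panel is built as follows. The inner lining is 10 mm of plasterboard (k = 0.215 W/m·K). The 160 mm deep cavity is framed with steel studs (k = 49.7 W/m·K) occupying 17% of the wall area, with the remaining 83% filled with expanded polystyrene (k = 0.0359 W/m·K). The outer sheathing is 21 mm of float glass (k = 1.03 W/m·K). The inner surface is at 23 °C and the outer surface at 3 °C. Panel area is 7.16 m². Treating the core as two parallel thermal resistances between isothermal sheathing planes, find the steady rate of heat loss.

Sheathing layers in series; stud and cavity paths in parallel between them.
R_inner = 0.01/(0.215×7.16) = 0.006496 K/W
R_stud  = 0.16/(49.7×0.17×7.16) = 0.002645 K/W
R_cav   = 0.16/(0.0359×0.83×7.16) = 0.75 K/W
1/R_core = 1/R_stud + 1/R_cav → R_core = 0.002636 K/W
R_outer = 0.021/(1.03×7.16) = 0.002848 K/W
R_total = 0.01198 K/W
Q = ΔT/R_total = 20/0.01198

Q ≈ 1670 W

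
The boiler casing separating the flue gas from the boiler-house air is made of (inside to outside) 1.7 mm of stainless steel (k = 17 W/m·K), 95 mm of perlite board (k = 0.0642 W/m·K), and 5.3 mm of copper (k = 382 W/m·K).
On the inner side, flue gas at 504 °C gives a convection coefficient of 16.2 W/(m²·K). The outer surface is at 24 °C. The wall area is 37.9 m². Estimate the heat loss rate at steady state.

Treating each layer as a thermal resistance in series:
R_inner film = 1/(h_i·A) = 1/(16.2×37.9) = 0.001629 K/W
R_stainless steel = L/(kA) = 0.0017/(17×37.9) = 2.639×10^-6 K/W
R_perlite board = L/(kA) = 0.095/(0.0642×37.9) = 0.03904 K/W
R_copper = L/(kA) = 0.0053/(382×37.9) = 3.661×10^-7 K/W
R_total = 0.04068 K/W
Q = ΔT / R_total = 480 / 0.04068

Q ≈ 11800 W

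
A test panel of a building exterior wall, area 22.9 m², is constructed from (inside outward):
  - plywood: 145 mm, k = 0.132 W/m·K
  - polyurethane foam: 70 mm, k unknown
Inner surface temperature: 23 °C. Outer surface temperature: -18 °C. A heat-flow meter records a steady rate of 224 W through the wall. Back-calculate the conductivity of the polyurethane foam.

Thermal resistances in series:
R_plywood = L/(kA) = 0.145/(0.132×22.9) = 0.04797 K/W
Sum of known resistances R_other = 0.04797 K/W
Total R = ΔT/Q = 41/224 = 0.183 K/W
R_polyurethane foam = R_total − R_other = 0.1351 K/W
k = L/(R·A) = 0.07/(0.1351×22.9)

k ≈ 0.0226 W/(m·K)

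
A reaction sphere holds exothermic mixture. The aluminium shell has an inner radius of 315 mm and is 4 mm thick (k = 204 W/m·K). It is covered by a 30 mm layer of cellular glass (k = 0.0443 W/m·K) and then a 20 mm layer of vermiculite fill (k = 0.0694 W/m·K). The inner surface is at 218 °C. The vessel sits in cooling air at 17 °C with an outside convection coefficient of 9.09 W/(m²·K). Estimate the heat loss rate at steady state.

Q ≈ 277 W

For a spherical shell R = (1/r₁ − 1/r₂)/(4πk); film R = 1/(h·4πr²). In series:
R_aluminium shell = (1/0.315 − 1/0.319)/(4π×204) = 1.553×10^-5 K/W
R_cellular glass = (1/0.319 − 1/0.349)/(4π×0.0443) = 0.4841 K/W
R_vermiculite fill = (1/0.349 − 1/0.369)/(4π×0.0694) = 0.1781 K/W
R_outer film = 1/(h·4πr_o²) = 1/(9.09×4π×0.369²) = 0.06429 K/W
R_total = 0.7264 K/W
Q = ΔT/R_total = 201/0.7264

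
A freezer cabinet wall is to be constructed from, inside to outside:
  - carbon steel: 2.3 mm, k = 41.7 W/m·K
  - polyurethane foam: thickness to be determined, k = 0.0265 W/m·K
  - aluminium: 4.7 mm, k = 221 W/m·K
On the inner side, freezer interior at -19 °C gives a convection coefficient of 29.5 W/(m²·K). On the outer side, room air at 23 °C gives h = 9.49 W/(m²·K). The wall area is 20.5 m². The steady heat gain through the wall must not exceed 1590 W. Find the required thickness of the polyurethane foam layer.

L ≈ 10.7 mm

Model the wall as resistances in series:
R_inner film = 1/(h_i·A) = 1/(29.5×20.5) = 0.001654 K/W
R_carbon steel = L/(kA) = 0.0023/(41.7×20.5) = 2.691×10^-6 K/W
R_aluminium = L/(kA) = 0.0047/(221×20.5) = 1.037×10^-6 K/W
R_outer film = 1/(h_o·A) = 1/(9.49×20.5) = 0.00514 K/W
Sum of the known resistances R_other = 0.006798 K/W
Required total resistance R_tot = ΔT/Q_allow = 42/1590 = 0.02642 K/W
R_polyurethane foam = R_tot − R_other = 0.01962 K/W
L = R·k·A = 0.01962×0.0265×20.5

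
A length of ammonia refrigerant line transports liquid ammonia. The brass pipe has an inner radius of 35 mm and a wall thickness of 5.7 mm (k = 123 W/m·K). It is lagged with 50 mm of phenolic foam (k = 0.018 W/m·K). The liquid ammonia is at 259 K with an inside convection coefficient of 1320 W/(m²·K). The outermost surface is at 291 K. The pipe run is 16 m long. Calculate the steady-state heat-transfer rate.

Per-layer cylindrical resistances, series-summed:
R_inner film = 1/(h_i·2πr₁L) = 1/(1320×2π×0.035×16) = 2.153×10^-4 K/W
R_brass pipe wall = ln(40.7/35)/(2π×123×16) = 1.22×10^-5 K/W
R_phenolic foam = ln(90.7/40.7)/(2π×0.018×16) = 0.4428 K/W
R_total = 0.4431 K/W
Q = ΔT/R_total = 32/0.4431

Q ≈ 72.2 W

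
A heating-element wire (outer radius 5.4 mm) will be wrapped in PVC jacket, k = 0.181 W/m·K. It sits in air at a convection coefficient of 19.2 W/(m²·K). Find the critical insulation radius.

r_cr ≈ 9.43 mm

For a cylinder r_cr = k/h = 0.181/19.2
r_cr = 9.43 mm; since the bare radius (5.4 mm) is below r_cr, adding a thin layer of insulation will *increase* heat loss.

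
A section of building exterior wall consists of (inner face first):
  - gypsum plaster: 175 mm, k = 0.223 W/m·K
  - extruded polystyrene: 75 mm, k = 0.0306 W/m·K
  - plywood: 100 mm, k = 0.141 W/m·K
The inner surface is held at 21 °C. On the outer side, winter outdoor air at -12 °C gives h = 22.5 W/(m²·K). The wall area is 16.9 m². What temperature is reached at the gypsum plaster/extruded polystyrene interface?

T ≈ 14.5 °C

Thermal resistances in series:
R_gypsum plaster = L/(kA) = 0.175/(0.223×16.9) = 0.04644 K/W
R_extruded polystyrene = L/(kA) = 0.075/(0.0306×16.9) = 0.145 K/W
R_plywood = L/(kA) = 0.1/(0.141×16.9) = 0.04197 K/W
R_outer film = 1/(h_o·A) = 1/(22.5×16.9) = 0.00263 K/W
R_total = 0.2361 K/W;  Q = ΔT/R_total = 33/0.2361 = 139.8 W
T_interface = T_inner − Q·ΣR(inner→interface) = 21 − 140×0.04644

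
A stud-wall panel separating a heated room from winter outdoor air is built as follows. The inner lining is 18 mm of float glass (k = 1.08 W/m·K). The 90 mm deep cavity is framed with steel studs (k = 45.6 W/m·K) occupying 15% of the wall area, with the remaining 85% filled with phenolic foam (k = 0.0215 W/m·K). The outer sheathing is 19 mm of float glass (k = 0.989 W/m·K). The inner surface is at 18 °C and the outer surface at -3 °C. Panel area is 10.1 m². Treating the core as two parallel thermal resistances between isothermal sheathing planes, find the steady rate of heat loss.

Q ≈ 4330 W

Sheathing layers in series; stud and cavity paths in parallel between them.
R_inner = 0.018/(1.08×10.1) = 0.00165 K/W
R_stud  = 0.09/(45.6×0.15×10.1) = 0.001303 K/W
R_cav   = 0.09/(0.0215×0.85×10.1) = 0.4876 K/W
1/R_core = 1/R_stud + 1/R_cav → R_core = 0.001299 K/W
R_outer = 0.019/(0.989×10.1) = 0.001902 K/W
R_total = 0.004852 K/W
Q = ΔT/R_total = 21/0.004852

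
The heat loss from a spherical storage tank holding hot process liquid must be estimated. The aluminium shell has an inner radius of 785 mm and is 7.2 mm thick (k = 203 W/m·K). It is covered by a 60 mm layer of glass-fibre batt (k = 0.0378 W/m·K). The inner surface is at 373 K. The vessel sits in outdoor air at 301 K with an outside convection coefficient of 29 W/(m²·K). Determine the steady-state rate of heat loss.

Q ≈ 377 W

Radial (spherical) resistances in series:
R_aluminium shell = (1/0.785 − 1/0.7922)/(4π×203) = 4.539×10^-6 K/W
R_glass-fibre batt = (1/0.7922 − 1/0.8522)/(4π×0.0378) = 0.1871 K/W
R_outer film = 1/(h·4πr_o²) = 1/(29×4π×0.8522²) = 0.003778 K/W
R_total = 0.1909 K/W
Q = ΔT/R_total = 72/0.1909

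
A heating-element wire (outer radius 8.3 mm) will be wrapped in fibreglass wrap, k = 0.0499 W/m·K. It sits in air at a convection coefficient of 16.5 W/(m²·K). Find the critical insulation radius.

For a cylinder r_cr = k/h = 0.0499/16.5
r_cr = 3.02 mm; since the bare radius (8.3 mm) is above r_cr, any added insulation will reduce heat loss.

r_cr ≈ 3.02 mm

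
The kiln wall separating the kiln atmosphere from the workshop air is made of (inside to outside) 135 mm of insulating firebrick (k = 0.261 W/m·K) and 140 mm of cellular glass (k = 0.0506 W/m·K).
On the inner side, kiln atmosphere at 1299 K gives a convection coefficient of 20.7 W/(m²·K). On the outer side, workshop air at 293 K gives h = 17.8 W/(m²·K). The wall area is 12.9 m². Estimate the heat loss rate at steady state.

Thermal resistances in series:
R_inner film = 1/(h_i·A) = 1/(20.7×12.9) = 0.003745 K/W
R_insulating firebrick = L/(kA) = 0.135/(0.261×12.9) = 0.0401 K/W
R_cellular glass = L/(kA) = 0.14/(0.0506×12.9) = 0.2145 K/W
R_outer film = 1/(h_o·A) = 1/(17.8×12.9) = 0.004355 K/W
R_total = 0.2627 K/W
Q = ΔT / R_total = 1006 / 0.2627

Q ≈ 3830 W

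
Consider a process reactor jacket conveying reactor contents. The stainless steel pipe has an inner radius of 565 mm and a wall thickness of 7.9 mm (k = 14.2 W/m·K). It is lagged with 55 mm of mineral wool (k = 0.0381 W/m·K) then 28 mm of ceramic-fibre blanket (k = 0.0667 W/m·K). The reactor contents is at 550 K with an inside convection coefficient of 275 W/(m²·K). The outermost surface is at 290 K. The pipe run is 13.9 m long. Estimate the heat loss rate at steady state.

Q ≈ 7400 W

Treating each annulus and film as a series resistance:
R_inner film = 1/(h_i·2πr₁L) = 1/(275×2π×0.565×13.9) = 7.369×10^-5 K/W
R_stainless steel pipe wall = ln(572.9/565)/(2π×14.2×13.9) = 1.12×10^-5 K/W
R_mineral wool = ln(627.9/572.9)/(2π×0.0381×13.9) = 0.02755 K/W
R_ceramic-fibre blanket = ln(655.9/627.9)/(2π×0.0667×13.9) = 0.007489 K/W
R_total = 0.03512 K/W
Q = ΔT/R_total = 260/0.03512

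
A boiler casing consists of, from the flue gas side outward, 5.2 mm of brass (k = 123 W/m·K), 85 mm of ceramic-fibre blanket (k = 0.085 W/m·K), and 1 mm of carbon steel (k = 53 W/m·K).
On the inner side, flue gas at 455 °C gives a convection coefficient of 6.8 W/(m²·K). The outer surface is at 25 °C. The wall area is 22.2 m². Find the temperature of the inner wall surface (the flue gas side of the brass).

T ≈ 400 °C

Model the wall as resistances in series:
R_inner film = 1/(h_i·A) = 1/(6.8×22.2) = 0.006624 K/W
R_brass = L/(kA) = 0.0052/(123×22.2) = 1.904×10^-6 K/W
R_ceramic-fibre blanket = L/(kA) = 0.085/(0.085×22.2) = 0.04505 K/W
R_carbon steel = L/(kA) = 0.001/(53×22.2) = 8.499×10^-7 K/W
R_total = 0.05167 K/W;  Q = ΔT/R_total = 430/0.05167 = 8322 W
T_interface = T_inner − Q·ΣR(inner→interface) = 455 − 8320×0.006624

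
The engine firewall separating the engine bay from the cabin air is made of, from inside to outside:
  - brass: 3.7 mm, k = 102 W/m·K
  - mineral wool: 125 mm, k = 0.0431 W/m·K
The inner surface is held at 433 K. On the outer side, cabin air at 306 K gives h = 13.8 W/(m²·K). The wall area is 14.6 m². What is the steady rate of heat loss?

Treating each layer as a thermal resistance in series:
R_brass = L/(kA) = 0.0037/(102×14.6) = 2.485×10^-6 K/W
R_mineral wool = L/(kA) = 0.125/(0.0431×14.6) = 0.1986 K/W
R_outer film = 1/(h_o·A) = 1/(13.8×14.6) = 0.004963 K/W
R_total = 0.2036 K/W
Q = ΔT / R_total = 127 / 0.2036

Q ≈ 624 W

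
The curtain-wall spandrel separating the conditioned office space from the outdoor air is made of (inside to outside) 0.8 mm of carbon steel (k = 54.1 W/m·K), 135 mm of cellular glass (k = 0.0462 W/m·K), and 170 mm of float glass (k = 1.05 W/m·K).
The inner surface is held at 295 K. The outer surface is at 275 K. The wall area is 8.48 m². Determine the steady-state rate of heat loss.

Q ≈ 55 W

Treating each layer as a thermal resistance in series:
R_carbon steel = L/(kA) = 0.0008/(54.1×8.48) = 1.744×10^-6 K/W
R_cellular glass = L/(kA) = 0.135/(0.0462×8.48) = 0.3446 K/W
R_float glass = L/(kA) = 0.17/(1.05×8.48) = 0.01909 K/W
R_total = 0.3637 K/W
Q = ΔT / R_total = 20 / 0.3637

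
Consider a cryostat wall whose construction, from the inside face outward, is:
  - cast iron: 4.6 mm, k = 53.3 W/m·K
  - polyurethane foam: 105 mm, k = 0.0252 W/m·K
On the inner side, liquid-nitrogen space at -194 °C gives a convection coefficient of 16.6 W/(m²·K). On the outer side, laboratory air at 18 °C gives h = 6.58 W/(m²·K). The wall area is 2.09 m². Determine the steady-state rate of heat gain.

Thermal resistances in series:
R_inner film = 1/(h_i·A) = 1/(16.6×2.09) = 0.02882 K/W
R_cast iron = L/(kA) = 0.0046/(53.3×2.09) = 4.129×10^-5 K/W
R_polyurethane foam = L/(kA) = 0.105/(0.0252×2.09) = 1.994 K/W
R_outer film = 1/(h_o·A) = 1/(6.58×2.09) = 0.07272 K/W
R_total = 2.095 K/W
Q = ΔT / R_total = 212 / 2.095

Q ≈ 101 W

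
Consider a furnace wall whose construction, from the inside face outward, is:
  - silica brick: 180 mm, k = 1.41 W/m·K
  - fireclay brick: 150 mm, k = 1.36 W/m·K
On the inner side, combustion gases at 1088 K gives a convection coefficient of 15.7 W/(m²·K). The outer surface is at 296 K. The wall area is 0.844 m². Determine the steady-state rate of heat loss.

Q ≈ 2220 W

Series thermal resistances:
R_inner film = 1/(h_i·A) = 1/(15.7×0.844) = 0.07547 K/W
R_silica brick = L/(kA) = 0.18/(1.41×0.844) = 0.1513 K/W
R_fireclay brick = L/(kA) = 0.15/(1.36×0.844) = 0.1307 K/W
R_total = 0.3574 K/W
Q = ΔT / R_total = 792 / 0.3574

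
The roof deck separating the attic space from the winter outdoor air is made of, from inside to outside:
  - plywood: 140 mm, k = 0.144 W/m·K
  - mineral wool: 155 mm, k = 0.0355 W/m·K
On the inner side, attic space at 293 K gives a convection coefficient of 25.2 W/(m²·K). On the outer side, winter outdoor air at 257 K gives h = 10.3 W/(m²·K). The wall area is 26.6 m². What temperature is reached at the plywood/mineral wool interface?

T ≈ 286 K

Thermal resistances in series:
R_inner film = 1/(h_i·A) = 1/(25.2×26.6) = 0.001492 K/W
R_plywood = L/(kA) = 0.14/(0.144×26.6) = 0.03655 K/W
R_mineral wool = L/(kA) = 0.155/(0.0355×26.6) = 0.1641 K/W
R_outer film = 1/(h_o·A) = 1/(10.3×26.6) = 0.00365 K/W
R_total = 0.2058 K/W;  Q = ΔT/R_total = 36/0.2058 = 174.9 W
T_interface = T_inner − Q·ΣR(inner→interface) = 293 − 175×0.03804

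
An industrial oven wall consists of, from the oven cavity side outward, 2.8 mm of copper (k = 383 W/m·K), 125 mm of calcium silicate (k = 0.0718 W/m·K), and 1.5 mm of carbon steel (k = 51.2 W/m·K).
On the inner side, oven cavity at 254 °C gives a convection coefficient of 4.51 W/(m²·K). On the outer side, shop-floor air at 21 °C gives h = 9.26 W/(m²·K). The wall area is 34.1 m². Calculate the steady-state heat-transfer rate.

Treating each layer as a thermal resistance in series:
R_inner film = 1/(h_i·A) = 1/(4.51×34.1) = 0.006502 K/W
R_copper = L/(kA) = 0.0028/(383×34.1) = 2.144×10^-7 K/W
R_calcium silicate = L/(kA) = 0.125/(0.0718×34.1) = 0.05105 K/W
R_carbon steel = L/(kA) = 0.0015/(51.2×34.1) = 8.591×10^-7 K/W
R_outer film = 1/(h_o·A) = 1/(9.26×34.1) = 0.003167 K/W
R_total = 0.06072 K/W
Q = ΔT / R_total = 233 / 0.06072

Q ≈ 3840 W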